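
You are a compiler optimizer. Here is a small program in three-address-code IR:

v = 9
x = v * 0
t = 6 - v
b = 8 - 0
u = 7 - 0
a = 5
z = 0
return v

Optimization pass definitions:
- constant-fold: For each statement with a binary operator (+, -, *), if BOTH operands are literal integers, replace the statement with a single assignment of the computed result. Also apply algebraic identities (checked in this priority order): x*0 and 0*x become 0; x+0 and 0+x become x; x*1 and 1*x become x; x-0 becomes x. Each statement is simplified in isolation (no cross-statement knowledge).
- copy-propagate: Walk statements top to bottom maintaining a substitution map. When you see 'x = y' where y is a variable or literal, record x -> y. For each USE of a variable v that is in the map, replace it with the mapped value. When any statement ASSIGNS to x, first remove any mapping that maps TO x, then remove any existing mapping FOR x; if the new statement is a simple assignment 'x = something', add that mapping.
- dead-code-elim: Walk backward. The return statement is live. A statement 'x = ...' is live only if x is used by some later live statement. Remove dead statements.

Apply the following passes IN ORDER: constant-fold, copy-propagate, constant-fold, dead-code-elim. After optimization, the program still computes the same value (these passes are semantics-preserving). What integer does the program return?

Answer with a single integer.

Initial IR:
  v = 9
  x = v * 0
  t = 6 - v
  b = 8 - 0
  u = 7 - 0
  a = 5
  z = 0
  return v
After constant-fold (8 stmts):
  v = 9
  x = 0
  t = 6 - v
  b = 8
  u = 7
  a = 5
  z = 0
  return v
After copy-propagate (8 stmts):
  v = 9
  x = 0
  t = 6 - 9
  b = 8
  u = 7
  a = 5
  z = 0
  return 9
After constant-fold (8 stmts):
  v = 9
  x = 0
  t = -3
  b = 8
  u = 7
  a = 5
  z = 0
  return 9
After dead-code-elim (1 stmts):
  return 9
Evaluate:
  v = 9  =>  v = 9
  x = v * 0  =>  x = 0
  t = 6 - v  =>  t = -3
  b = 8 - 0  =>  b = 8
  u = 7 - 0  =>  u = 7
  a = 5  =>  a = 5
  z = 0  =>  z = 0
  return v = 9

Answer: 9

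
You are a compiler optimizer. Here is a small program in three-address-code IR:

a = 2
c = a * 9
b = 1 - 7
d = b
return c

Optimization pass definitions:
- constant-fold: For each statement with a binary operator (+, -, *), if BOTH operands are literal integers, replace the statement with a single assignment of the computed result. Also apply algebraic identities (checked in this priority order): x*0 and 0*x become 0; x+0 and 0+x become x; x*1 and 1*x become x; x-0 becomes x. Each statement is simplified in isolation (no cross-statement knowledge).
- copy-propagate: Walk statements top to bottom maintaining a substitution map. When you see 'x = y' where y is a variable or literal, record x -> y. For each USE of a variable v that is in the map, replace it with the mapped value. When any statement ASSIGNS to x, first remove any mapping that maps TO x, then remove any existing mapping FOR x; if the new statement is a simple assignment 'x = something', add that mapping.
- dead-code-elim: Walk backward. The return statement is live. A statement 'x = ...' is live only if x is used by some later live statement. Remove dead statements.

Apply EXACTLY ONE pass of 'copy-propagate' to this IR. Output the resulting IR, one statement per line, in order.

Applying copy-propagate statement-by-statement:
  [1] a = 2  (unchanged)
  [2] c = a * 9  -> c = 2 * 9
  [3] b = 1 - 7  (unchanged)
  [4] d = b  (unchanged)
  [5] return c  (unchanged)
Result (5 stmts):
  a = 2
  c = 2 * 9
  b = 1 - 7
  d = b
  return c

Answer: a = 2
c = 2 * 9
b = 1 - 7
d = b
return c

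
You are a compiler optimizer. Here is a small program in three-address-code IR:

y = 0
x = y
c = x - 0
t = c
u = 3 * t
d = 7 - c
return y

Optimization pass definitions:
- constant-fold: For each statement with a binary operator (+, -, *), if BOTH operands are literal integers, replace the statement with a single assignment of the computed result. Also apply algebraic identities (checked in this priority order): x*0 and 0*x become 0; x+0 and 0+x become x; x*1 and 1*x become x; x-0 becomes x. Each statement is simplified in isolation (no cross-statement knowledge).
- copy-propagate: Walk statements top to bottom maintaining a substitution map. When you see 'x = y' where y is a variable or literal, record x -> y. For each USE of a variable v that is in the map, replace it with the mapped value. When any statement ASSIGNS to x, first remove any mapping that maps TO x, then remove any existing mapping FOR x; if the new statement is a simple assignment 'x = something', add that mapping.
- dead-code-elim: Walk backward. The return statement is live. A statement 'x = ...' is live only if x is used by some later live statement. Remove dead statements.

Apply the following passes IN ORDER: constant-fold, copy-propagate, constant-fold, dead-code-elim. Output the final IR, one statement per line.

Answer: return 0

Derivation:
Initial IR:
  y = 0
  x = y
  c = x - 0
  t = c
  u = 3 * t
  d = 7 - c
  return y
After constant-fold (7 stmts):
  y = 0
  x = y
  c = x
  t = c
  u = 3 * t
  d = 7 - c
  return y
After copy-propagate (7 stmts):
  y = 0
  x = 0
  c = 0
  t = 0
  u = 3 * 0
  d = 7 - 0
  return 0
After constant-fold (7 stmts):
  y = 0
  x = 0
  c = 0
  t = 0
  u = 0
  d = 7
  return 0
After dead-code-elim (1 stmts):
  return 0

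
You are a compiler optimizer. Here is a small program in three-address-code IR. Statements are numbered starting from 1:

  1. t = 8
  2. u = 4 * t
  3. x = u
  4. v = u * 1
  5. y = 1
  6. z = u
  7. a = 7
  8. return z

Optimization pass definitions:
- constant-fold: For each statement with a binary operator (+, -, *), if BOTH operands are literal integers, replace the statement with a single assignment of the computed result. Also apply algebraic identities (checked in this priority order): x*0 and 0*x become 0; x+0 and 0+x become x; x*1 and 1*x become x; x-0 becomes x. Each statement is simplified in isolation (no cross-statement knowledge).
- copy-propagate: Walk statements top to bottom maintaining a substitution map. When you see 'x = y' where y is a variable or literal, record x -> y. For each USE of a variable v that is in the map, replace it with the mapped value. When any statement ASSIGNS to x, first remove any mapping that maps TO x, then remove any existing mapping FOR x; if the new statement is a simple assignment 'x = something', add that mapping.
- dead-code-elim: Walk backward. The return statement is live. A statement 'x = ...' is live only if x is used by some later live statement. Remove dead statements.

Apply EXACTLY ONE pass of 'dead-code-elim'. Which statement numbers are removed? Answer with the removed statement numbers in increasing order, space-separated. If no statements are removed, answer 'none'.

Answer: 3 4 5 7

Derivation:
Backward liveness scan:
Stmt 1 't = 8': KEEP (t is live); live-in = []
Stmt 2 'u = 4 * t': KEEP (u is live); live-in = ['t']
Stmt 3 'x = u': DEAD (x not in live set ['u'])
Stmt 4 'v = u * 1': DEAD (v not in live set ['u'])
Stmt 5 'y = 1': DEAD (y not in live set ['u'])
Stmt 6 'z = u': KEEP (z is live); live-in = ['u']
Stmt 7 'a = 7': DEAD (a not in live set ['z'])
Stmt 8 'return z': KEEP (return); live-in = ['z']
Removed statement numbers: [3, 4, 5, 7]
Surviving IR:
  t = 8
  u = 4 * t
  z = u
  return z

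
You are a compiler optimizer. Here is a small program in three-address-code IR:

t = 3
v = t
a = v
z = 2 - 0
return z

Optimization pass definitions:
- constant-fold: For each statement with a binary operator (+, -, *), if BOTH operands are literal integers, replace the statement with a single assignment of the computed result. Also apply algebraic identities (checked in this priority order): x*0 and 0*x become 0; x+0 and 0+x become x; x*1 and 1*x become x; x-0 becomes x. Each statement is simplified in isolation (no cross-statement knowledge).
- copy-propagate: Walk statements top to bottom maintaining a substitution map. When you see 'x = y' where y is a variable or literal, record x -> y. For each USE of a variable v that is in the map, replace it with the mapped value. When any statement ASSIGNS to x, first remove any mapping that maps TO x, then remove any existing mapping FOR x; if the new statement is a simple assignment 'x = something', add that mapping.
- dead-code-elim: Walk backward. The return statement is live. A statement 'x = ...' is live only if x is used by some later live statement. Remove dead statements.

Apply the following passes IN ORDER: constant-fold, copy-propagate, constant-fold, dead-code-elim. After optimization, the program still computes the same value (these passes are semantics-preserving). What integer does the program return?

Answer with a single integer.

Answer: 2

Derivation:
Initial IR:
  t = 3
  v = t
  a = v
  z = 2 - 0
  return z
After constant-fold (5 stmts):
  t = 3
  v = t
  a = v
  z = 2
  return z
After copy-propagate (5 stmts):
  t = 3
  v = 3
  a = 3
  z = 2
  return 2
After constant-fold (5 stmts):
  t = 3
  v = 3
  a = 3
  z = 2
  return 2
After dead-code-elim (1 stmts):
  return 2
Evaluate:
  t = 3  =>  t = 3
  v = t  =>  v = 3
  a = v  =>  a = 3
  z = 2 - 0  =>  z = 2
  return z = 2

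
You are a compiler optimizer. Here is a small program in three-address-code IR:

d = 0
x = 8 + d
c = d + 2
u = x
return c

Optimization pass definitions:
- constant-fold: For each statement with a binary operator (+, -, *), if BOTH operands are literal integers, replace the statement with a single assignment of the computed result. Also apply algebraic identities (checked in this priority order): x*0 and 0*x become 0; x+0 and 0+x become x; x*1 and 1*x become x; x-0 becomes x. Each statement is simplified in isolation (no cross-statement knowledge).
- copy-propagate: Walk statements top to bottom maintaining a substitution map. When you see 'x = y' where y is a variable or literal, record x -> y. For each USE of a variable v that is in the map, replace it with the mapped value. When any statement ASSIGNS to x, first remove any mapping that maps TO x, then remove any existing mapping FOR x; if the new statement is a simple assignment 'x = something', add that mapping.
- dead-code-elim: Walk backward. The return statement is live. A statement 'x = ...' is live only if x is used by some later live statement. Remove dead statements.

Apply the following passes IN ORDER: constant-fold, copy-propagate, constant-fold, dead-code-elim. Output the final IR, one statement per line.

Initial IR:
  d = 0
  x = 8 + d
  c = d + 2
  u = x
  return c
After constant-fold (5 stmts):
  d = 0
  x = 8 + d
  c = d + 2
  u = x
  return c
After copy-propagate (5 stmts):
  d = 0
  x = 8 + 0
  c = 0 + 2
  u = x
  return c
After constant-fold (5 stmts):
  d = 0
  x = 8
  c = 2
  u = x
  return c
After dead-code-elim (2 stmts):
  c = 2
  return c

Answer: c = 2
return c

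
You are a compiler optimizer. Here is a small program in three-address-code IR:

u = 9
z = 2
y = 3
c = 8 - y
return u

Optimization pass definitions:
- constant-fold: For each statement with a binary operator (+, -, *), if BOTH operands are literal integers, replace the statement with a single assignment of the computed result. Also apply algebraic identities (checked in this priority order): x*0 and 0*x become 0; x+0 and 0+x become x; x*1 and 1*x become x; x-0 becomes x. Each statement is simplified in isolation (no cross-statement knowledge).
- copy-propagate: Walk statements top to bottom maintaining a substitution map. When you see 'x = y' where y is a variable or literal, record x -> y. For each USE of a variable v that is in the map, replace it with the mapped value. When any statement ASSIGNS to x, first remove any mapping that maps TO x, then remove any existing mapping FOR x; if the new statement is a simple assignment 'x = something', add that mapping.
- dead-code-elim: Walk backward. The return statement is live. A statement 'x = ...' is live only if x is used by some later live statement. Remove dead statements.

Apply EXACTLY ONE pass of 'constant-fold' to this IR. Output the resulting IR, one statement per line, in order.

Answer: u = 9
z = 2
y = 3
c = 8 - y
return u

Derivation:
Applying constant-fold statement-by-statement:
  [1] u = 9  (unchanged)
  [2] z = 2  (unchanged)
  [3] y = 3  (unchanged)
  [4] c = 8 - y  (unchanged)
  [5] return u  (unchanged)
Result (5 stmts):
  u = 9
  z = 2
  y = 3
  c = 8 - y
  return u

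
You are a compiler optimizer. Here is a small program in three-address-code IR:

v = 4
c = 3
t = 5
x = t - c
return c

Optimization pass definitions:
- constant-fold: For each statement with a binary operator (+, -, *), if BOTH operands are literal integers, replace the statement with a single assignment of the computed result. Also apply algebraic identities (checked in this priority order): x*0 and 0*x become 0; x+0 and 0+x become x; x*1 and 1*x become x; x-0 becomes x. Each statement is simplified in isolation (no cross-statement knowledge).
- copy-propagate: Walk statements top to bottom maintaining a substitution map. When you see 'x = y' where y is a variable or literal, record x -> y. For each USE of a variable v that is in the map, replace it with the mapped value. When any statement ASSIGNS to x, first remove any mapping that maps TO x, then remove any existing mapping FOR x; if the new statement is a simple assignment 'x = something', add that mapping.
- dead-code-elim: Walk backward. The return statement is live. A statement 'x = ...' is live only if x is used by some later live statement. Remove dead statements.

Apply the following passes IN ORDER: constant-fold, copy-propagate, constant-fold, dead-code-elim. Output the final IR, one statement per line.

Answer: return 3

Derivation:
Initial IR:
  v = 4
  c = 3
  t = 5
  x = t - c
  return c
After constant-fold (5 stmts):
  v = 4
  c = 3
  t = 5
  x = t - c
  return c
After copy-propagate (5 stmts):
  v = 4
  c = 3
  t = 5
  x = 5 - 3
  return 3
After constant-fold (5 stmts):
  v = 4
  c = 3
  t = 5
  x = 2
  return 3
After dead-code-elim (1 stmts):
  return 3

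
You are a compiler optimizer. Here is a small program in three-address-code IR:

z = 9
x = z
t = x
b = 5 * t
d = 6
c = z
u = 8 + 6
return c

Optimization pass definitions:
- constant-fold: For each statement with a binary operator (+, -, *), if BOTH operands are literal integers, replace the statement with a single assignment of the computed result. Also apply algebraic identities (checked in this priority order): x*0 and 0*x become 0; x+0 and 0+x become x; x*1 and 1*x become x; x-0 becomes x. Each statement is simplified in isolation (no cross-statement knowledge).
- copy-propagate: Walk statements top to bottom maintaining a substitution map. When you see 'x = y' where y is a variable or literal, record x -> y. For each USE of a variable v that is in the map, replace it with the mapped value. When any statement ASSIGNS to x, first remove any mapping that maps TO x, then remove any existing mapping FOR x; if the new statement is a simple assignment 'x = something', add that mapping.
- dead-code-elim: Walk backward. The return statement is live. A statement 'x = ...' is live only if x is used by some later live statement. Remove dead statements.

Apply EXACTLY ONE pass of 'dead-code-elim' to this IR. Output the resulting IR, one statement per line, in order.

Applying dead-code-elim statement-by-statement:
  [8] return c  -> KEEP (return); live=['c']
  [7] u = 8 + 6  -> DEAD (u not live)
  [6] c = z  -> KEEP; live=['z']
  [5] d = 6  -> DEAD (d not live)
  [4] b = 5 * t  -> DEAD (b not live)
  [3] t = x  -> DEAD (t not live)
  [2] x = z  -> DEAD (x not live)
  [1] z = 9  -> KEEP; live=[]
Result (3 stmts):
  z = 9
  c = z
  return c

Answer: z = 9
c = z
return c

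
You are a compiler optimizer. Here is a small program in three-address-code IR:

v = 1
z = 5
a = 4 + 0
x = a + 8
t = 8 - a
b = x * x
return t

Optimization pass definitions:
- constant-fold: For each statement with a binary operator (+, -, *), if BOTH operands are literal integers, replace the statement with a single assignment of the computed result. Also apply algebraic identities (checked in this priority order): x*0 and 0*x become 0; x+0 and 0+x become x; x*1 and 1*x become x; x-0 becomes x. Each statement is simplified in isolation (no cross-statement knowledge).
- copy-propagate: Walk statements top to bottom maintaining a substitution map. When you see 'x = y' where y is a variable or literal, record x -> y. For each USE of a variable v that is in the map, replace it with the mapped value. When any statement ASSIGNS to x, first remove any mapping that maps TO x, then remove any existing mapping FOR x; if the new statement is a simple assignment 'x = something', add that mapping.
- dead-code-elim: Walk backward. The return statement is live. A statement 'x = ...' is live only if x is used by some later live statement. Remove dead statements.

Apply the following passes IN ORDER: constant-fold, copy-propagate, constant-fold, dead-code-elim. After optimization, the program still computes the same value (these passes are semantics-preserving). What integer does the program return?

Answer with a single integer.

Initial IR:
  v = 1
  z = 5
  a = 4 + 0
  x = a + 8
  t = 8 - a
  b = x * x
  return t
After constant-fold (7 stmts):
  v = 1
  z = 5
  a = 4
  x = a + 8
  t = 8 - a
  b = x * x
  return t
After copy-propagate (7 stmts):
  v = 1
  z = 5
  a = 4
  x = 4 + 8
  t = 8 - 4
  b = x * x
  return t
After constant-fold (7 stmts):
  v = 1
  z = 5
  a = 4
  x = 12
  t = 4
  b = x * x
  return t
After dead-code-elim (2 stmts):
  t = 4
  return t
Evaluate:
  v = 1  =>  v = 1
  z = 5  =>  z = 5
  a = 4 + 0  =>  a = 4
  x = a + 8  =>  x = 12
  t = 8 - a  =>  t = 4
  b = x * x  =>  b = 144
  return t = 4

Answer: 4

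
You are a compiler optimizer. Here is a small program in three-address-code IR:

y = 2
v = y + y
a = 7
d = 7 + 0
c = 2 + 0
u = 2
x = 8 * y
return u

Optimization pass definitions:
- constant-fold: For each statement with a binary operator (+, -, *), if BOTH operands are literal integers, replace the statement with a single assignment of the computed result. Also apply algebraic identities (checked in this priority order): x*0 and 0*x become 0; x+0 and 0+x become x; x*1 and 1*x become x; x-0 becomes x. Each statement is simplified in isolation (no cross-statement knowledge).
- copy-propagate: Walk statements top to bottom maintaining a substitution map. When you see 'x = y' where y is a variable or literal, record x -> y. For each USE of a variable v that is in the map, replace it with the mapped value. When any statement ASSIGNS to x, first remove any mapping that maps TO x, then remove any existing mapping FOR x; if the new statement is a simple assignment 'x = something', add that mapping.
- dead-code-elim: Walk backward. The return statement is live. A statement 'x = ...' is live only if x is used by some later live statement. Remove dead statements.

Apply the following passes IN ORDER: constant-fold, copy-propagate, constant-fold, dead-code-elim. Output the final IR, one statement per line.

Answer: return 2

Derivation:
Initial IR:
  y = 2
  v = y + y
  a = 7
  d = 7 + 0
  c = 2 + 0
  u = 2
  x = 8 * y
  return u
After constant-fold (8 stmts):
  y = 2
  v = y + y
  a = 7
  d = 7
  c = 2
  u = 2
  x = 8 * y
  return u
After copy-propagate (8 stmts):
  y = 2
  v = 2 + 2
  a = 7
  d = 7
  c = 2
  u = 2
  x = 8 * 2
  return 2
After constant-fold (8 stmts):
  y = 2
  v = 4
  a = 7
  d = 7
  c = 2
  u = 2
  x = 16
  return 2
After dead-code-elim (1 stmts):
  return 2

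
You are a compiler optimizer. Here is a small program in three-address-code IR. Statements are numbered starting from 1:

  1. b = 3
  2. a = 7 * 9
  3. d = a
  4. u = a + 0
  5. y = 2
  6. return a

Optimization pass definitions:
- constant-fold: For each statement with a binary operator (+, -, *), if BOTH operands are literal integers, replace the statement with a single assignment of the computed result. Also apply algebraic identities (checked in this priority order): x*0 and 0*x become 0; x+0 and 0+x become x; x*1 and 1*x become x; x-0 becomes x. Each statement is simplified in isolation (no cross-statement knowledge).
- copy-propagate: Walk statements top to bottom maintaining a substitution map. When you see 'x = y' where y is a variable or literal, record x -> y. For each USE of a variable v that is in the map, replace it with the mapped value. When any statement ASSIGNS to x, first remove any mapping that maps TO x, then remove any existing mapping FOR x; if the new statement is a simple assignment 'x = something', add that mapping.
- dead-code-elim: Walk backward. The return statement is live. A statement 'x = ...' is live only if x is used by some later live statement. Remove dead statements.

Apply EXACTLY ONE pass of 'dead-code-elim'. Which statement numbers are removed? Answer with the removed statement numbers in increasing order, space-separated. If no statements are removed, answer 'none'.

Backward liveness scan:
Stmt 1 'b = 3': DEAD (b not in live set [])
Stmt 2 'a = 7 * 9': KEEP (a is live); live-in = []
Stmt 3 'd = a': DEAD (d not in live set ['a'])
Stmt 4 'u = a + 0': DEAD (u not in live set ['a'])
Stmt 5 'y = 2': DEAD (y not in live set ['a'])
Stmt 6 'return a': KEEP (return); live-in = ['a']
Removed statement numbers: [1, 3, 4, 5]
Surviving IR:
  a = 7 * 9
  return a

Answer: 1 3 4 5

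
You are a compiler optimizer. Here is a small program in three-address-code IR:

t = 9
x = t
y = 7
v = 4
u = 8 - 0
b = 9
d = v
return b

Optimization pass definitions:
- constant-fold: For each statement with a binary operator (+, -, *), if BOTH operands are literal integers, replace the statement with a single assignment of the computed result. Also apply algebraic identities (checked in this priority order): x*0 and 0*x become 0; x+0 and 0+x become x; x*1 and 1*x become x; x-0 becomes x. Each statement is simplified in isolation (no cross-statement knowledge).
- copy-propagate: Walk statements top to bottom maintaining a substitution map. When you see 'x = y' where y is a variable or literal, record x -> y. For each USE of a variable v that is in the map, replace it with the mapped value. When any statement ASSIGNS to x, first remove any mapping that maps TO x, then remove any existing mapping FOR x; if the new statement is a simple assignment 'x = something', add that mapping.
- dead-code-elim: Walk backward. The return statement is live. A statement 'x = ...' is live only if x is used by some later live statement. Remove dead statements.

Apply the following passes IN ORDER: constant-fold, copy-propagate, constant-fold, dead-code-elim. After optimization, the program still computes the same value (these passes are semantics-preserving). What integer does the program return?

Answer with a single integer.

Answer: 9

Derivation:
Initial IR:
  t = 9
  x = t
  y = 7
  v = 4
  u = 8 - 0
  b = 9
  d = v
  return b
After constant-fold (8 stmts):
  t = 9
  x = t
  y = 7
  v = 4
  u = 8
  b = 9
  d = v
  return b
After copy-propagate (8 stmts):
  t = 9
  x = 9
  y = 7
  v = 4
  u = 8
  b = 9
  d = 4
  return 9
After constant-fold (8 stmts):
  t = 9
  x = 9
  y = 7
  v = 4
  u = 8
  b = 9
  d = 4
  return 9
After dead-code-elim (1 stmts):
  return 9
Evaluate:
  t = 9  =>  t = 9
  x = t  =>  x = 9
  y = 7  =>  y = 7
  v = 4  =>  v = 4
  u = 8 - 0  =>  u = 8
  b = 9  =>  b = 9
  d = v  =>  d = 4
  return b = 9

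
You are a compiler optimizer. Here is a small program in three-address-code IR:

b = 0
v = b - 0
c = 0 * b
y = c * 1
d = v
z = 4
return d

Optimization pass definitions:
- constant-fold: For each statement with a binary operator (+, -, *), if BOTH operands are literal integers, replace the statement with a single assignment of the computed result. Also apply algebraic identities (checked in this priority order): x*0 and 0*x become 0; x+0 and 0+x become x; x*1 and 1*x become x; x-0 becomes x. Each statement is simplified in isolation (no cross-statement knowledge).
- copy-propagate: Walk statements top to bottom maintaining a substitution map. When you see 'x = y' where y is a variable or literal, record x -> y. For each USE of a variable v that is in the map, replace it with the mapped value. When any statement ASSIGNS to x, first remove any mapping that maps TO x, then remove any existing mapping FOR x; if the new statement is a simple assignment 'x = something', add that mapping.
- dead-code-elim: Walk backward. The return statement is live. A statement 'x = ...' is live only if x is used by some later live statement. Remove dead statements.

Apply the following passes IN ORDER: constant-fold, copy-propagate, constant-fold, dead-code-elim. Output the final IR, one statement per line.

Answer: return 0

Derivation:
Initial IR:
  b = 0
  v = b - 0
  c = 0 * b
  y = c * 1
  d = v
  z = 4
  return d
After constant-fold (7 stmts):
  b = 0
  v = b
  c = 0
  y = c
  d = v
  z = 4
  return d
After copy-propagate (7 stmts):
  b = 0
  v = 0
  c = 0
  y = 0
  d = 0
  z = 4
  return 0
After constant-fold (7 stmts):
  b = 0
  v = 0
  c = 0
  y = 0
  d = 0
  z = 4
  return 0
After dead-code-elim (1 stmts):
  return 0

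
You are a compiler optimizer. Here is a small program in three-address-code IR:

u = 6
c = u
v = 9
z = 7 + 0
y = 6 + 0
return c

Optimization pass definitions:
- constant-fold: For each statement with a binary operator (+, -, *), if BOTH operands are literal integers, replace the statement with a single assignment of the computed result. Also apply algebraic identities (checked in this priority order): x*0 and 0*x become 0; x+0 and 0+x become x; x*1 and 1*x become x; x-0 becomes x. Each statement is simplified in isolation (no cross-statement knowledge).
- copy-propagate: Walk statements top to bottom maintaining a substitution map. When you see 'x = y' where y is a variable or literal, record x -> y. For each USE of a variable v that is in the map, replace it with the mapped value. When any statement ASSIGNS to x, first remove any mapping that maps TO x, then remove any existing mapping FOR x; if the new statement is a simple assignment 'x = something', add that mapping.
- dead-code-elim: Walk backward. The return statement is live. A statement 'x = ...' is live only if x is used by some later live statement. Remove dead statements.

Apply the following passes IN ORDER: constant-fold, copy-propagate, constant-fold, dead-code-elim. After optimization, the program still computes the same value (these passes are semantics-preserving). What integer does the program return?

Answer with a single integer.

Answer: 6

Derivation:
Initial IR:
  u = 6
  c = u
  v = 9
  z = 7 + 0
  y = 6 + 0
  return c
After constant-fold (6 stmts):
  u = 6
  c = u
  v = 9
  z = 7
  y = 6
  return c
After copy-propagate (6 stmts):
  u = 6
  c = 6
  v = 9
  z = 7
  y = 6
  return 6
After constant-fold (6 stmts):
  u = 6
  c = 6
  v = 9
  z = 7
  y = 6
  return 6
After dead-code-elim (1 stmts):
  return 6
Evaluate:
  u = 6  =>  u = 6
  c = u  =>  c = 6
  v = 9  =>  v = 9
  z = 7 + 0  =>  z = 7
  y = 6 + 0  =>  y = 6
  return c = 6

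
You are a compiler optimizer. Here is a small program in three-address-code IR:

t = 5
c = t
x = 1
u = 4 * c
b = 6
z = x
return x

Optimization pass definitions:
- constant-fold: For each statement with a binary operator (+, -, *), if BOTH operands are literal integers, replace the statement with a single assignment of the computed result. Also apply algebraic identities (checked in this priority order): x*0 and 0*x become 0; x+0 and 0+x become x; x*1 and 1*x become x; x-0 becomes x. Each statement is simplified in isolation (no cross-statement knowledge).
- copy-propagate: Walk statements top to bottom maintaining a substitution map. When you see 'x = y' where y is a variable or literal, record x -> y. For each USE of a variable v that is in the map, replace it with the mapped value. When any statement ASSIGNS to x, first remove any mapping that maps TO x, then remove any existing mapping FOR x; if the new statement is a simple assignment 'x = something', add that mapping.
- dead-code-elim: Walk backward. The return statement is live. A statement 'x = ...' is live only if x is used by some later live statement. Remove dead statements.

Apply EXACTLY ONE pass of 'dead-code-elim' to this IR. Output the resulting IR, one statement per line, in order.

Applying dead-code-elim statement-by-statement:
  [7] return x  -> KEEP (return); live=['x']
  [6] z = x  -> DEAD (z not live)
  [5] b = 6  -> DEAD (b not live)
  [4] u = 4 * c  -> DEAD (u not live)
  [3] x = 1  -> KEEP; live=[]
  [2] c = t  -> DEAD (c not live)
  [1] t = 5  -> DEAD (t not live)
Result (2 stmts):
  x = 1
  return x

Answer: x = 1
return x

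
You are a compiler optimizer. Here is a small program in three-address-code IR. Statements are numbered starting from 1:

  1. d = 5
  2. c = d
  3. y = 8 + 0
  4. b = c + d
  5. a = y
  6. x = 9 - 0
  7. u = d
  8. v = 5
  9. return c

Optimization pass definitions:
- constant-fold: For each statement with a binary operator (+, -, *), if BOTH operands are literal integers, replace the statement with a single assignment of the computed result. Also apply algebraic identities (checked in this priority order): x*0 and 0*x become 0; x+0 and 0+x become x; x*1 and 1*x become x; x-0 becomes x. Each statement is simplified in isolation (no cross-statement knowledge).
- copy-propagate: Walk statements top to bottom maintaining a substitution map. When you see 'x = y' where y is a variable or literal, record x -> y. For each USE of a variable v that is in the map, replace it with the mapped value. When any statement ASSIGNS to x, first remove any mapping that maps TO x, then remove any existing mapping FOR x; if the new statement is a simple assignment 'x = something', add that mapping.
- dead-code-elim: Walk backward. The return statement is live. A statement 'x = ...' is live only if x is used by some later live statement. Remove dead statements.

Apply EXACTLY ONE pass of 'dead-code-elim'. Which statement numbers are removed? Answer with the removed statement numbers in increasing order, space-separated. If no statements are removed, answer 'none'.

Backward liveness scan:
Stmt 1 'd = 5': KEEP (d is live); live-in = []
Stmt 2 'c = d': KEEP (c is live); live-in = ['d']
Stmt 3 'y = 8 + 0': DEAD (y not in live set ['c'])
Stmt 4 'b = c + d': DEAD (b not in live set ['c'])
Stmt 5 'a = y': DEAD (a not in live set ['c'])
Stmt 6 'x = 9 - 0': DEAD (x not in live set ['c'])
Stmt 7 'u = d': DEAD (u not in live set ['c'])
Stmt 8 'v = 5': DEAD (v not in live set ['c'])
Stmt 9 'return c': KEEP (return); live-in = ['c']
Removed statement numbers: [3, 4, 5, 6, 7, 8]
Surviving IR:
  d = 5
  c = d
  return c

Answer: 3 4 5 6 7 8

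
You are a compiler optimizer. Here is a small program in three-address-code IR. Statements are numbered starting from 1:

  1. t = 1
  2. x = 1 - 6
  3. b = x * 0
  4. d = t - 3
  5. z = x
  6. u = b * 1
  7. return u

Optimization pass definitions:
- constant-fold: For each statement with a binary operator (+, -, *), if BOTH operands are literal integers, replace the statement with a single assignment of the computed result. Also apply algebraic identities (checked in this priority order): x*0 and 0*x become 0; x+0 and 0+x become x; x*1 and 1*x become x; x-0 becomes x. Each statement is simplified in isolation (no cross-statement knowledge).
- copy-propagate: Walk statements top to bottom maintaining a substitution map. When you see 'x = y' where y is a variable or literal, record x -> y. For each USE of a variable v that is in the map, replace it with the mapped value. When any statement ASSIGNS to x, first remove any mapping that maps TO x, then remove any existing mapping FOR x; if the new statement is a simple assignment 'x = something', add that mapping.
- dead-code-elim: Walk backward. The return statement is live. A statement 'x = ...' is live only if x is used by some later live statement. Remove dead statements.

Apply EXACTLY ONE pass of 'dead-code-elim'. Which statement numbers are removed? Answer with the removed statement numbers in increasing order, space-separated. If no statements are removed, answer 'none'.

Answer: 1 4 5

Derivation:
Backward liveness scan:
Stmt 1 't = 1': DEAD (t not in live set [])
Stmt 2 'x = 1 - 6': KEEP (x is live); live-in = []
Stmt 3 'b = x * 0': KEEP (b is live); live-in = ['x']
Stmt 4 'd = t - 3': DEAD (d not in live set ['b'])
Stmt 5 'z = x': DEAD (z not in live set ['b'])
Stmt 6 'u = b * 1': KEEP (u is live); live-in = ['b']
Stmt 7 'return u': KEEP (return); live-in = ['u']
Removed statement numbers: [1, 4, 5]
Surviving IR:
  x = 1 - 6
  b = x * 0
  u = b * 1
  return u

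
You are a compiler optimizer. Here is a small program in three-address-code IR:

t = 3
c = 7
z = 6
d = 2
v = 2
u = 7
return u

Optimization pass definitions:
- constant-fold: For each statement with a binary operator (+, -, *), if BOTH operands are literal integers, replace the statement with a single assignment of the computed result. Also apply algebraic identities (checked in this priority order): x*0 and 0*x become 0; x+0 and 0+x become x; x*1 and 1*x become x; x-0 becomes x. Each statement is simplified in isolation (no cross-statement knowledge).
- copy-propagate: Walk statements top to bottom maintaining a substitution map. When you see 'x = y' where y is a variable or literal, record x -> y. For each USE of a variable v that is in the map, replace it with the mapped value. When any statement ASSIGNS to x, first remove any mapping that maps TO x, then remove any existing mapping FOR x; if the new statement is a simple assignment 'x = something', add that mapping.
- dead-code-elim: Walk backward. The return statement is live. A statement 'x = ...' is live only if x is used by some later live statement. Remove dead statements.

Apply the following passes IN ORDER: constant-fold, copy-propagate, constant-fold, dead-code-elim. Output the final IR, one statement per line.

Answer: return 7

Derivation:
Initial IR:
  t = 3
  c = 7
  z = 6
  d = 2
  v = 2
  u = 7
  return u
After constant-fold (7 stmts):
  t = 3
  c = 7
  z = 6
  d = 2
  v = 2
  u = 7
  return u
After copy-propagate (7 stmts):
  t = 3
  c = 7
  z = 6
  d = 2
  v = 2
  u = 7
  return 7
After constant-fold (7 stmts):
  t = 3
  c = 7
  z = 6
  d = 2
  v = 2
  u = 7
  return 7
After dead-code-elim (1 stmts):
  return 7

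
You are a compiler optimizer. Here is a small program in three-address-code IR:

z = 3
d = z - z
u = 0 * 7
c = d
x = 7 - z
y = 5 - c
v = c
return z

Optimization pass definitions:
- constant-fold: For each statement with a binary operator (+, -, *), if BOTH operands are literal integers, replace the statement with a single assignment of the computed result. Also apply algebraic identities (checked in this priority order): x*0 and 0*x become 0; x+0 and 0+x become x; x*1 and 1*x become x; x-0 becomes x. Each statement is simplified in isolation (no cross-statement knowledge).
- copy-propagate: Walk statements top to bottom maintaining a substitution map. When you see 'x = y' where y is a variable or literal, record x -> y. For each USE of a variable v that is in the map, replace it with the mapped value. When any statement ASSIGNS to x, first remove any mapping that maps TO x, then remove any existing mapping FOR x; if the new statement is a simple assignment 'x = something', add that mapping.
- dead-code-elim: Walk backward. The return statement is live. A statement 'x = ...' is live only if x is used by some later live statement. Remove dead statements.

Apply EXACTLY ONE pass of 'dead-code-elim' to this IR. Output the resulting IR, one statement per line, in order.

Applying dead-code-elim statement-by-statement:
  [8] return z  -> KEEP (return); live=['z']
  [7] v = c  -> DEAD (v not live)
  [6] y = 5 - c  -> DEAD (y not live)
  [5] x = 7 - z  -> DEAD (x not live)
  [4] c = d  -> DEAD (c not live)
  [3] u = 0 * 7  -> DEAD (u not live)
  [2] d = z - z  -> DEAD (d not live)
  [1] z = 3  -> KEEP; live=[]
Result (2 stmts):
  z = 3
  return z

Answer: z = 3
return z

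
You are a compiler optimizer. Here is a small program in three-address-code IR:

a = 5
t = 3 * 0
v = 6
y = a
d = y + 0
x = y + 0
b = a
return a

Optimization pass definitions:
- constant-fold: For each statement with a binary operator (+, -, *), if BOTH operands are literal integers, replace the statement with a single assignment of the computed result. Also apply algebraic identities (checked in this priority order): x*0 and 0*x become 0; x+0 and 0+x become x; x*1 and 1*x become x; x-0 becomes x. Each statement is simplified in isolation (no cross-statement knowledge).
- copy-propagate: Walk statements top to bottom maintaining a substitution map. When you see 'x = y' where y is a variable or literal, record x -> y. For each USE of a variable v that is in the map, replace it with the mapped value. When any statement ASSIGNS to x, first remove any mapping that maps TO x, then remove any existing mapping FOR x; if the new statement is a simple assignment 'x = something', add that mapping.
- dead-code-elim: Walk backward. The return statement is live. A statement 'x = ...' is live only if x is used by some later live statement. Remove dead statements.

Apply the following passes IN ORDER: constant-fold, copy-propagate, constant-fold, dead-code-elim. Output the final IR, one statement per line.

Answer: return 5

Derivation:
Initial IR:
  a = 5
  t = 3 * 0
  v = 6
  y = a
  d = y + 0
  x = y + 0
  b = a
  return a
After constant-fold (8 stmts):
  a = 5
  t = 0
  v = 6
  y = a
  d = y
  x = y
  b = a
  return a
After copy-propagate (8 stmts):
  a = 5
  t = 0
  v = 6
  y = 5
  d = 5
  x = 5
  b = 5
  return 5
After constant-fold (8 stmts):
  a = 5
  t = 0
  v = 6
  y = 5
  d = 5
  x = 5
  b = 5
  return 5
After dead-code-elim (1 stmts):
  return 5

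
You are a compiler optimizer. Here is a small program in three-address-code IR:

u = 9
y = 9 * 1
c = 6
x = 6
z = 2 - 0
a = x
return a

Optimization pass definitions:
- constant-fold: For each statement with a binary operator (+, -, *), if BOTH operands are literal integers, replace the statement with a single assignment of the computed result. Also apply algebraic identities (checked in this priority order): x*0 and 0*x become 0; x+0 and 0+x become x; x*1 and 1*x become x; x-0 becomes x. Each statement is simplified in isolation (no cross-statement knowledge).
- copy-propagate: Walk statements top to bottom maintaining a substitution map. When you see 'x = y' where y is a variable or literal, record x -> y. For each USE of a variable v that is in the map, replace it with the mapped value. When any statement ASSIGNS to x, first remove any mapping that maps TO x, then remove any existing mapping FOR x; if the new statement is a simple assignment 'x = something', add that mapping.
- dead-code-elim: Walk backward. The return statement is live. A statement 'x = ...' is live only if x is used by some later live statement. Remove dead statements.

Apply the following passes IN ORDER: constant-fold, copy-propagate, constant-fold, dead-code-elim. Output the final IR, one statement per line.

Answer: return 6

Derivation:
Initial IR:
  u = 9
  y = 9 * 1
  c = 6
  x = 6
  z = 2 - 0
  a = x
  return a
After constant-fold (7 stmts):
  u = 9
  y = 9
  c = 6
  x = 6
  z = 2
  a = x
  return a
After copy-propagate (7 stmts):
  u = 9
  y = 9
  c = 6
  x = 6
  z = 2
  a = 6
  return 6
After constant-fold (7 stmts):
  u = 9
  y = 9
  c = 6
  x = 6
  z = 2
  a = 6
  return 6
After dead-code-elim (1 stmts):
  return 6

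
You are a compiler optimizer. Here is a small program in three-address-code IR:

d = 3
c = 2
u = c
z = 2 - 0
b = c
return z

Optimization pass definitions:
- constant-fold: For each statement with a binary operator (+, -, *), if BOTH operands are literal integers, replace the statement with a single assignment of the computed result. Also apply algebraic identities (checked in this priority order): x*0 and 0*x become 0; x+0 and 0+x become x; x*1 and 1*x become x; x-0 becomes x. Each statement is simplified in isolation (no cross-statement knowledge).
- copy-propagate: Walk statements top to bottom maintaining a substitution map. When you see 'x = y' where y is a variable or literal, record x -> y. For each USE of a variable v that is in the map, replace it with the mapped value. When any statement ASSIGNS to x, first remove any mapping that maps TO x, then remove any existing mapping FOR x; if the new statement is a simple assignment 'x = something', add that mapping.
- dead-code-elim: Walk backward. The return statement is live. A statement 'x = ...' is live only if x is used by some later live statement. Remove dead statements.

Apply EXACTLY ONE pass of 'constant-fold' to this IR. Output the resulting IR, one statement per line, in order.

Answer: d = 3
c = 2
u = c
z = 2
b = c
return z

Derivation:
Applying constant-fold statement-by-statement:
  [1] d = 3  (unchanged)
  [2] c = 2  (unchanged)
  [3] u = c  (unchanged)
  [4] z = 2 - 0  -> z = 2
  [5] b = c  (unchanged)
  [6] return z  (unchanged)
Result (6 stmts):
  d = 3
  c = 2
  u = c
  z = 2
  b = c
  return z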